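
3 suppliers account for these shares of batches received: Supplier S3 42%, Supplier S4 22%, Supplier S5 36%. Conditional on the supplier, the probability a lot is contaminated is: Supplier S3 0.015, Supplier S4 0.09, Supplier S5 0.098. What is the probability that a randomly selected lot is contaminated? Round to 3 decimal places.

By Bayes' rule, posterior ∝ prior × likelihood:
  Supplier S3: 0.42 × 0.015 = 0.0063
  Supplier S4: 0.22 × 0.09 = 0.0198
  Supplier S5: 0.36 × 0.098 = 0.03528
P(contaminated) = 0.0063 + 0.0198 + 0.03528 = 0.06138 → 0.061.

0.061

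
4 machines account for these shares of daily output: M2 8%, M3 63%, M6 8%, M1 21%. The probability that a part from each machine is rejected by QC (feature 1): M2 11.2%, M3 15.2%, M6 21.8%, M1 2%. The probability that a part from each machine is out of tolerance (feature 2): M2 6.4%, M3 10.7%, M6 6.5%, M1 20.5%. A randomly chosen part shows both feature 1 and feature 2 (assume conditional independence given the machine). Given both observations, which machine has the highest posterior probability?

Unnormalized posteriors (prior × likelihood):
  M2: 0.08 × 0.112 × 0.064 = 0.00057344
  M3: 0.63 × 0.152 × 0.107 = 0.01024632
  M6: 0.08 × 0.218 × 0.065 = 0.0011336
  M1: 0.21 × 0.02 × 0.205 = 0.000861
Total = 0.01281436.
Largest term belongs to M3, so M3 is most probable.

M3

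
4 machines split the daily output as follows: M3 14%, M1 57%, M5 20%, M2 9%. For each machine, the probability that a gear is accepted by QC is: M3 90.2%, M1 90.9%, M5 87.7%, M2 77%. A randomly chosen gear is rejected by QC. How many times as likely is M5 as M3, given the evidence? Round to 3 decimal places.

Taking complements, P(rejected | each) = M3 0.098, M1 0.091, M5 0.123, M2 0.23.
Prior × likelihood for each hypothesis:
  M3: 0.14 × 0.098 = 0.01372
  M1: 0.57 × 0.091 = 0.05187
  M5: 0.2 × 0.123 = 0.0246
  M2: 0.09 × 0.23 = 0.0207
Normalizing constant = 0.11089.
The ratio is 0.0246 / 0.01372 (the normalizer cancels) = 1.793.

1.793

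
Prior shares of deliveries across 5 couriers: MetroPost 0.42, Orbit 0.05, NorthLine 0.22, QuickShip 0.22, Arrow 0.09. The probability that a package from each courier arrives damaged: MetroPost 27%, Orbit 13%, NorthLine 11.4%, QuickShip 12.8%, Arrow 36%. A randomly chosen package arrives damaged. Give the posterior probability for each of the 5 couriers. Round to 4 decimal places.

Prior × likelihood for each hypothesis:
  MetroPost: 0.42 × 0.27 = 0.1134
  Orbit: 0.05 × 0.13 = 0.0065
  NorthLine: 0.22 × 0.114 = 0.02508
  QuickShip: 0.22 × 0.128 = 0.02816
  Arrow: 0.09 × 0.36 = 0.0324
Normalizing constant = 0.20554.
P(MetroPost | damaged) = 0.1134/0.20554 ≈ 0.5517
P(Orbit | damaged) = 0.0065/0.20554 ≈ 0.0316
P(NorthLine | damaged) = 0.02508/0.20554 ≈ 0.1220
P(QuickShip | damaged) = 0.02816/0.20554 ≈ 0.1370
P(Arrow | damaged) = 0.0324/0.20554 ≈ 0.1576

MetroPost 0.5517, Orbit 0.0316, NorthLine 0.1220, QuickShip 0.1370, Arrow 0.1576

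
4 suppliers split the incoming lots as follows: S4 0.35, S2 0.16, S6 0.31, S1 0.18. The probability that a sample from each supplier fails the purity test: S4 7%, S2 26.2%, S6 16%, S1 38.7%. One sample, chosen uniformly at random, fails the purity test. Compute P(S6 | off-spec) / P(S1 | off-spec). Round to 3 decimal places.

0.712

By Bayes' rule, posterior ∝ prior × likelihood:
  S4: 0.35 × 0.07 = 0.0245
  S2: 0.16 × 0.262 = 0.04192
  S6: 0.31 × 0.16 = 0.0496
  S1: 0.18 × 0.387 = 0.06966
Normalizing constant = 0.18568.
The ratio is 0.0496 / 0.06966 (the normalizer cancels) = 0.712.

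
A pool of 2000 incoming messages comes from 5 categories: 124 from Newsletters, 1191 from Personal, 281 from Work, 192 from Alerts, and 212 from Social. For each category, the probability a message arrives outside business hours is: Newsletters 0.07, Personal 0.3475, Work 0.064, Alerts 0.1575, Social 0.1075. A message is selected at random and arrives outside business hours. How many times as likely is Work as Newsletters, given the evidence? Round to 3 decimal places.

By Bayes' rule, posterior ∝ prior × likelihood:
  Newsletters: 0.062 × 0.07 = 0.00434
  Personal: 0.5955 × 0.3475 = 0.20693625
  Work: 0.1405 × 0.064 = 0.008992
  Alerts: 0.096 × 0.1575 = 0.01512
  Social: 0.106 × 0.1075 = 0.011395
Normalizing constant = 0.24678325.
The ratio is 0.008992 / 0.00434 (the normalizer cancels) = 2.072.

2.072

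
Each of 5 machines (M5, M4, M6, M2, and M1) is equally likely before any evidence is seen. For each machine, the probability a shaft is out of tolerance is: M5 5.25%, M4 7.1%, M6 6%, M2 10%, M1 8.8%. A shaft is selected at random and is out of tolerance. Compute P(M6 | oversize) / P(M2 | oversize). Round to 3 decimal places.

0.600

With a uniform prior (1/5 each), posterior ∝ likelihood:
  M5: 0.0525
  M4: 0.071
  M6: 0.06
  M2: 0.1
  M1: 0.088
Sum = 0.3715.
The ratio is 0.06 / 0.1 (the normalizer cancels) = 0.600.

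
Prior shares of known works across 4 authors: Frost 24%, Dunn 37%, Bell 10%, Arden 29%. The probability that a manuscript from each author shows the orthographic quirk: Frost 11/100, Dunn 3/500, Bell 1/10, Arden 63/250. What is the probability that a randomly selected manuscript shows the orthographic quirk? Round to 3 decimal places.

By Bayes' rule, posterior ∝ prior × likelihood:
  Frost: 0.24 × 0.11 = 0.0264
  Dunn: 0.37 × 0.006 = 0.00222
  Bell: 0.1 × 0.1 = 0.01
  Arden: 0.29 × 0.252 = 0.07308
P(quirk) = 0.0264 + 0.00222 + 0.01 + 0.07308 = 0.1117 → 0.112.

0.112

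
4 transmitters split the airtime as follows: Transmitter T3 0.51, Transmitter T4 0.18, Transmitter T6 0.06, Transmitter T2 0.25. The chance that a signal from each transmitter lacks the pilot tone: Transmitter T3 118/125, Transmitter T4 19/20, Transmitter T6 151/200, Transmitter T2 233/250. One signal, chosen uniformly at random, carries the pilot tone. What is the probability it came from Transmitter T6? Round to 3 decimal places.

0.212

Taking complements, P(pilot | each) = Transmitter T3 0.056, Transmitter T4 0.05, Transmitter T6 0.245, Transmitter T2 0.068.
By Bayes' rule, posterior ∝ prior × likelihood:
  Transmitter T3: 0.51 × 0.056 = 0.02856
  Transmitter T4: 0.18 × 0.05 = 0.009
  Transmitter T6: 0.06 × 0.245 = 0.0147
  Transmitter T2: 0.25 × 0.068 = 0.017
Normalizing constant = 0.06926.
P(Transmitter T6 | evidence) = 0.0147 / 0.06926 ≈ 0.212.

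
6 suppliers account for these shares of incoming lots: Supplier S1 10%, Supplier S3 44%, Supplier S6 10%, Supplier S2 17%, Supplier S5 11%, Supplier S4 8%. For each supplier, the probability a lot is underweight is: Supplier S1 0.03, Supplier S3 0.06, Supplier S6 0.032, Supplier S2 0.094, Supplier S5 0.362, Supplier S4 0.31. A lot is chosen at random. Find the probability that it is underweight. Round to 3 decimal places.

0.113

By Bayes' rule, posterior ∝ prior × likelihood:
  Supplier S1: 0.1 × 0.03 = 0.003
  Supplier S3: 0.44 × 0.06 = 0.0264
  Supplier S6: 0.1 × 0.032 = 0.0032
  Supplier S2: 0.17 × 0.094 = 0.01598
  Supplier S5: 0.11 × 0.362 = 0.03982
  Supplier S4: 0.08 × 0.31 = 0.0248
P(underweight) = 0.003 + 0.0264 + 0.0032 + 0.01598 + 0.03982 + 0.0248 = 0.1132 → 0.113.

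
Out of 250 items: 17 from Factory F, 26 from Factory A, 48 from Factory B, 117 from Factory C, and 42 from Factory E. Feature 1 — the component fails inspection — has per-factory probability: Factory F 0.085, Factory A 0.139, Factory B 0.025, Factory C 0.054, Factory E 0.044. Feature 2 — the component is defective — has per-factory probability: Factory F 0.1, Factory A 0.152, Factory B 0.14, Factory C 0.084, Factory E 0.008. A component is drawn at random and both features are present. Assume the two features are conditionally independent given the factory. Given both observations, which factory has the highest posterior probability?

Prior × likelihood for each hypothesis:
  Factory F: 0.068 × 0.085 × 0.1 = 0.000578
  Factory A: 0.104 × 0.139 × 0.152 = 0.002197312
  Factory B: 0.192 × 0.025 × 0.14 = 0.000672
  Factory C: 0.468 × 0.054 × 0.084 = 0.002122848
  Factory E: 0.168 × 0.044 × 0.008 = 0.000059136
Sum = 0.005629296.
Largest term belongs to Factory A, so Factory A is most probable.

Factory A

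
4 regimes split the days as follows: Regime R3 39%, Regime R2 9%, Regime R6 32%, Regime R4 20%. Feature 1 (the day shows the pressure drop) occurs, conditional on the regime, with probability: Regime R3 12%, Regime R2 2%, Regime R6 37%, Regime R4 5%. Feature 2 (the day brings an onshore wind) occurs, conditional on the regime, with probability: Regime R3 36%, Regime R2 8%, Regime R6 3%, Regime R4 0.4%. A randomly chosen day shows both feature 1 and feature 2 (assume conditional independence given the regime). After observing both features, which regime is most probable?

Regime R3

Compute prior × likelihood for every hypothesis:
  Regime R3: 0.39 × 0.12 × 0.36 = 0.016848
  Regime R2: 0.09 × 0.02 × 0.08 = 0.000144
  Regime R6: 0.32 × 0.37 × 0.03 = 0.003552
  Regime R4: 0.2 × 0.05 × 0.004 = 0.00004
Sum = 0.020584.
Largest term belongs to Regime R3, so Regime R3 is most probable.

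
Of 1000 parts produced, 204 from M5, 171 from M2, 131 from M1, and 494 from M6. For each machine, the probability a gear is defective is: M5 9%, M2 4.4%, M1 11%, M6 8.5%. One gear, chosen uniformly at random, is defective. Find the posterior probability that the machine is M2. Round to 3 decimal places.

0.091

Prior × likelihood for each hypothesis:
  M5: 0.204 × 0.09 = 0.01836
  M2: 0.171 × 0.044 = 0.007524
  M1: 0.131 × 0.11 = 0.01441
  M6: 0.494 × 0.085 = 0.04199
Total = 0.082284.
P(M2 | evidence) = 0.007524 / 0.082284 ≈ 0.091.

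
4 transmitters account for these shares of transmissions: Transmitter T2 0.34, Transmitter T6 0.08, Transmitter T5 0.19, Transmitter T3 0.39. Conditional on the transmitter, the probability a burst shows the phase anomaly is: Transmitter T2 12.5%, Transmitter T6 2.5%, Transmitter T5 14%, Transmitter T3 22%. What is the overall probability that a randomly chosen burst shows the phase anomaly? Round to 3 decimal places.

Unnormalized posteriors (prior × likelihood):
  Transmitter T2: 0.34 × 0.125 = 0.0425
  Transmitter T6: 0.08 × 0.025 = 0.002
  Transmitter T5: 0.19 × 0.14 = 0.0266
  Transmitter T3: 0.39 × 0.22 = 0.0858
P(anomaly) = 0.0425 + 0.002 + 0.0266 + 0.0858 = 0.1569 → 0.157.

0.157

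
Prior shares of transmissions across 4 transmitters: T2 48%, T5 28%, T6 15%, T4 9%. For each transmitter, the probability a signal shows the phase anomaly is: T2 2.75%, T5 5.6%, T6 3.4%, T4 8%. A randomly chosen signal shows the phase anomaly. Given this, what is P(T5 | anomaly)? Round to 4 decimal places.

0.3808

Unnormalized posteriors (prior × likelihood):
  T2: 0.48 × 0.0275 = 0.0132
  T5: 0.28 × 0.056 = 0.01568
  T6: 0.15 × 0.034 = 0.0051
  T4: 0.09 × 0.08 = 0.0072
Total = 0.04118.
P(T5 | evidence) = 0.01568 / 0.04118 ≈ 0.3808.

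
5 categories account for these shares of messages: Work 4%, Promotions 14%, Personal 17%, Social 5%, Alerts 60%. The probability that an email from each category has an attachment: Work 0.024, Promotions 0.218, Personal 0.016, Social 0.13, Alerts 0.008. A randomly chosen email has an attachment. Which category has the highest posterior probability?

Compute prior × likelihood for every hypothesis:
  Work: 0.04 × 0.024 = 0.00096
  Promotions: 0.14 × 0.218 = 0.03052
  Personal: 0.17 × 0.016 = 0.00272
  Social: 0.05 × 0.13 = 0.0065
  Alerts: 0.6 × 0.008 = 0.0048
Sum = 0.0455.
Largest term belongs to Promotions, so Promotions is most probable.

Promotions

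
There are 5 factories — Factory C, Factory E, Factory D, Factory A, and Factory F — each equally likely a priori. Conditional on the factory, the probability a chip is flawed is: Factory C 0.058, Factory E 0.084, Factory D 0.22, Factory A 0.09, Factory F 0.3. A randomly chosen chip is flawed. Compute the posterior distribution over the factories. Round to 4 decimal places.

Factory C 0.0771, Factory E 0.1117, Factory D 0.2926, Factory A 0.1197, Factory F 0.3989

Since the prior is uniform, the posterior is proportional to the likelihood:
  Factory C: 0.058
  Factory E: 0.084
  Factory D: 0.22
  Factory A: 0.09
  Factory F: 0.3
Sum = 0.752.
P(Factory C | flawed) = 0.058/0.752 ≈ 0.0771
P(Factory E | flawed) = 0.084/0.752 ≈ 0.1117
P(Factory D | flawed) = 0.22/0.752 ≈ 0.2926
P(Factory A | flawed) = 0.09/0.752 ≈ 0.1197
P(Factory F | flawed) = 0.3/0.752 ≈ 0.3989
(Check: 0.0771+0.1117+0.2926+0.1197+0.3989 = 1.0000.)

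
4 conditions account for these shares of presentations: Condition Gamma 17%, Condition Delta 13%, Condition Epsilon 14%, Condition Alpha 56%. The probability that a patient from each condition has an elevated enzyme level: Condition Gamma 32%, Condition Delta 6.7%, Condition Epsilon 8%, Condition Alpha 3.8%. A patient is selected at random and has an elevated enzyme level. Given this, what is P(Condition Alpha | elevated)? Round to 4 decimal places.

Compute prior × likelihood for every hypothesis:
  Condition Gamma: 0.17 × 0.32 = 0.0544
  Condition Delta: 0.13 × 0.067 = 0.00871
  Condition Epsilon: 0.14 × 0.08 = 0.0112
  Condition Alpha: 0.56 × 0.038 = 0.02128
Normalizing constant = 0.09559.
P(Condition Alpha | evidence) = 0.02128 / 0.09559 ≈ 0.2226.

0.2226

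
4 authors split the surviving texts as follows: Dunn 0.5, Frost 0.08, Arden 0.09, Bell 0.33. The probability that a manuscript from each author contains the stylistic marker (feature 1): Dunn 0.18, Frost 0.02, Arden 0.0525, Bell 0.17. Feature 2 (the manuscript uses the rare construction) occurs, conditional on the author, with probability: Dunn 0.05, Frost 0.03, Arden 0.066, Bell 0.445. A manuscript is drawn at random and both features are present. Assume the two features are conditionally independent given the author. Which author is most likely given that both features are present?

By Bayes' rule, posterior ∝ prior × likelihood:
  Dunn: 0.5 × 0.18 × 0.05 = 0.0045
  Frost: 0.08 × 0.02 × 0.03 = 0.000048
  Arden: 0.09 × 0.0525 × 0.066 = 0.00031185
  Bell: 0.33 × 0.17 × 0.445 = 0.0249645
Sum = 0.02982435.
Largest term belongs to Bell, so Bell is most probable.

Bell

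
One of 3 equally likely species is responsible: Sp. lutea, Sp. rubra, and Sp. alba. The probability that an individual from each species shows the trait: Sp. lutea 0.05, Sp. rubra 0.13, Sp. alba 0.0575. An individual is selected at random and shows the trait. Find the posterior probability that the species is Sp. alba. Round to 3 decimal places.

0.242

With a uniform prior (1/3 each), posterior ∝ likelihood:
  Sp. lutea: 0.05
  Sp. rubra: 0.13
  Sp. alba: 0.0575
Normalizing constant = 0.2375.
P(Sp. alba | evidence) = 0.0575 / 0.2375 ≈ 0.242.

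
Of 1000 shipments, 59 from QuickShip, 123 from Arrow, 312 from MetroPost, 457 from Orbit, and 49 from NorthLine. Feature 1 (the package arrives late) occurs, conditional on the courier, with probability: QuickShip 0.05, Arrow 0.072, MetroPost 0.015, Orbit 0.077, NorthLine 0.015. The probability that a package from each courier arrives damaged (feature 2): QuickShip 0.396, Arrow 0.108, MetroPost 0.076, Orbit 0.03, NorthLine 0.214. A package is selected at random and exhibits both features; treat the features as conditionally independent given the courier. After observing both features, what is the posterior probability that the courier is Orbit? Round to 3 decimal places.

Compute prior × likelihood for every hypothesis:
  QuickShip: 0.059 × 0.05 × 0.396 = 0.0011682
  Arrow: 0.123 × 0.072 × 0.108 = 0.000956448
  MetroPost: 0.312 × 0.015 × 0.076 = 0.00035568
  Orbit: 0.457 × 0.077 × 0.03 = 0.00105567
  NorthLine: 0.049 × 0.015 × 0.214 = 0.00015729
Sum = 0.003693288.
P(Orbit | evidence) = 0.00105567 / 0.003693288 ≈ 0.286.

0.286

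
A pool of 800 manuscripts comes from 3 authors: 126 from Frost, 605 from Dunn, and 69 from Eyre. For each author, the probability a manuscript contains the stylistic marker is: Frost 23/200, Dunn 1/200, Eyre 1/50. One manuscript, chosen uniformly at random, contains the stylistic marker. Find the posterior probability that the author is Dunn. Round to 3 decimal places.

Unnormalized posteriors (prior × likelihood):
  Frost: 0.1575 × 0.115 = 0.0181125
  Dunn: 0.75625 × 0.005 = 0.00378125
  Eyre: 0.08625 × 0.02 = 0.001725
Normalizing constant = 0.02361875.
P(Dunn | evidence) = 0.00378125 / 0.02361875 ≈ 0.160.

0.160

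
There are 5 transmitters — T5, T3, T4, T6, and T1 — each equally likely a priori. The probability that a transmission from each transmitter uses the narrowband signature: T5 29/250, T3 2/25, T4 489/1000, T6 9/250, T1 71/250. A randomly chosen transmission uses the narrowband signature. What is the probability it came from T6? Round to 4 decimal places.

Since the prior is uniform, the posterior is proportional to the likelihood:
  T5: 0.116
  T3: 0.08
  T4: 0.489
  T6: 0.036
  T1: 0.284
Normalizing constant = 1.005.
P(T6 | evidence) = 0.036 / 1.005 ≈ 0.0358.

0.0358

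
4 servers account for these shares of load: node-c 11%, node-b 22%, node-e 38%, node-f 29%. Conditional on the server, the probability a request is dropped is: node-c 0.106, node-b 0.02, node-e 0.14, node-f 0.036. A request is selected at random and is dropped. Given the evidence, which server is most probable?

node-e

Prior × likelihood for each hypothesis:
  node-c: 0.11 × 0.106 = 0.01166
  node-b: 0.22 × 0.02 = 0.0044
  node-e: 0.38 × 0.14 = 0.0532
  node-f: 0.29 × 0.036 = 0.01044
Sum = 0.0797.
Largest term belongs to node-e, so node-e is most probable.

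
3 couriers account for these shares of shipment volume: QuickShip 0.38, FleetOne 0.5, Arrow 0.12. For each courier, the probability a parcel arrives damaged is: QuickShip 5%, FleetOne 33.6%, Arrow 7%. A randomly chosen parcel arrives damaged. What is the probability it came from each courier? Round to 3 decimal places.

QuickShip 0.097, FleetOne 0.860, Arrow 0.043

Prior × likelihood for each hypothesis:
  QuickShip: 0.38 × 0.05 = 0.019
  FleetOne: 0.5 × 0.336 = 0.168
  Arrow: 0.12 × 0.07 = 0.0084
Sum = 0.1954.
P(QuickShip | damaged) = 0.019/0.1954 ≈ 0.097
P(FleetOne | damaged) = 0.168/0.1954 ≈ 0.860
P(Arrow | damaged) = 0.0084/0.1954 ≈ 0.043
(Check: 0.097+0.860+0.043 = 1.000.)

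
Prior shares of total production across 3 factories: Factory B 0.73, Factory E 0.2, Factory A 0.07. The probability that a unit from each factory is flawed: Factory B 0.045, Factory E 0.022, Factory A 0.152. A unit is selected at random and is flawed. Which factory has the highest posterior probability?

Factory B

Compute prior × likelihood for every hypothesis:
  Factory B: 0.73 × 0.045 = 0.03285
  Factory E: 0.2 × 0.022 = 0.0044
  Factory A: 0.07 × 0.152 = 0.01064
Sum = 0.04789.
Largest term belongs to Factory B, so Factory B is most probable.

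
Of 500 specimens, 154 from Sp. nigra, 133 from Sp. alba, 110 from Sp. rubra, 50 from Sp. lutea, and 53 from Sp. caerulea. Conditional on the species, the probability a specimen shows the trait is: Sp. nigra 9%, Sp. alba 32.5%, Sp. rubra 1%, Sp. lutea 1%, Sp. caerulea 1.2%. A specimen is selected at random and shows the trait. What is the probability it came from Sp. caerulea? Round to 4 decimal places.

0.0107

Prior × likelihood for each hypothesis:
  Sp. nigra: 0.308 × 0.09 = 0.02772
  Sp. alba: 0.266 × 0.325 = 0.08645
  Sp. rubra: 0.22 × 0.01 = 0.0022
  Sp. lutea: 0.1 × 0.01 = 0.001
  Sp. caerulea: 0.106 × 0.012 = 0.001272
Total = 0.118642.
P(Sp. caerulea | evidence) = 0.001272 / 0.118642 ≈ 0.0107.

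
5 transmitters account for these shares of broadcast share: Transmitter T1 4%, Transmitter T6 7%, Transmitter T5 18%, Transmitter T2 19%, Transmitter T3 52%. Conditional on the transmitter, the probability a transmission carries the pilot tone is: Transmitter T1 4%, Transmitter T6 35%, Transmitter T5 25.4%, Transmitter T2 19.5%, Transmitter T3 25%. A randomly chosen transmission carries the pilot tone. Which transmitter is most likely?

Transmitter T3

By Bayes' rule, posterior ∝ prior × likelihood:
  Transmitter T1: 0.04 × 0.04 = 0.0016
  Transmitter T6: 0.07 × 0.35 = 0.0245
  Transmitter T5: 0.18 × 0.254 = 0.04572
  Transmitter T2: 0.19 × 0.195 = 0.03705
  Transmitter T3: 0.52 × 0.25 = 0.13
Total = 0.23887.
Largest term belongs to Transmitter T3, so Transmitter T3 is most probable.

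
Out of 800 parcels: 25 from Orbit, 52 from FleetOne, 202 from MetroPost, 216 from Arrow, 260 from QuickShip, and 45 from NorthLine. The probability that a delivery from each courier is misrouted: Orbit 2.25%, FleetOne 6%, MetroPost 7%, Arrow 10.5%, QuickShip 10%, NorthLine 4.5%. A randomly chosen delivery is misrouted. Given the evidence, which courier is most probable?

QuickShip

Prior × likelihood for each hypothesis:
  Orbit: 0.03125 × 0.0225 = 0.000703125
  FleetOne: 0.065 × 0.06 = 0.0039
  MetroPost: 0.2525 × 0.07 = 0.017675
  Arrow: 0.27 × 0.105 = 0.02835
  QuickShip: 0.325 × 0.1 = 0.0325
  NorthLine: 0.05625 × 0.045 = 0.00253125
Sum = 0.085659375.
Largest term belongs to QuickShip, so QuickShip is most probable.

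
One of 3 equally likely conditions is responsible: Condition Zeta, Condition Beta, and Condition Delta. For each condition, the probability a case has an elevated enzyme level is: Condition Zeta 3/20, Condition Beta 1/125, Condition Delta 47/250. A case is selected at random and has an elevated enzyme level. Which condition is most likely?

Condition Delta

Since the prior is uniform, the posterior is proportional to the likelihood:
  Condition Zeta: 0.15
  Condition Beta: 0.008
  Condition Delta: 0.188
Sum = 0.346.
Largest term belongs to Condition Delta, so Condition Delta is most probable.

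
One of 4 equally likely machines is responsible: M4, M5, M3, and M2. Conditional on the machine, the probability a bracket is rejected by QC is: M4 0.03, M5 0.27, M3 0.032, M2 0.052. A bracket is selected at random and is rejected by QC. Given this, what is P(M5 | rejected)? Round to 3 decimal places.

0.703

Since the prior is uniform, the posterior is proportional to the likelihood:
  M4: 0.03
  M5: 0.27
  M3: 0.032
  M2: 0.052
Total = 0.384.
P(M5 | evidence) = 0.27 / 0.384 ≈ 0.703.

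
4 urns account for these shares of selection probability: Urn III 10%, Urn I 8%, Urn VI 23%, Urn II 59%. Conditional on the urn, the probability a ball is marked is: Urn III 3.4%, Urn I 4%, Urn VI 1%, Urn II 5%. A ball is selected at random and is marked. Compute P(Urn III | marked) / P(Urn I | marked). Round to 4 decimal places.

1.0625

By Bayes' rule, posterior ∝ prior × likelihood:
  Urn III: 0.1 × 0.034 = 0.0034
  Urn I: 0.08 × 0.04 = 0.0032
  Urn VI: 0.23 × 0.01 = 0.0023
  Urn II: 0.59 × 0.05 = 0.0295
Normalizing constant = 0.0384.
The ratio is 0.0034 / 0.0032 (the normalizer cancels) = 1.0625.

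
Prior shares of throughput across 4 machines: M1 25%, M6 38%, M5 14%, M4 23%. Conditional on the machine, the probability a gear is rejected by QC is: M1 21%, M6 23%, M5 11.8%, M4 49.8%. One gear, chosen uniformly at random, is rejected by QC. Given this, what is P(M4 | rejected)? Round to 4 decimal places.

By Bayes' rule, posterior ∝ prior × likelihood:
  M1: 0.25 × 0.21 = 0.0525
  M6: 0.38 × 0.23 = 0.0874
  M5: 0.14 × 0.118 = 0.01652
  M4: 0.23 × 0.498 = 0.11454
Total = 0.27096.
P(M4 | evidence) = 0.11454 / 0.27096 ≈ 0.4227.

0.4227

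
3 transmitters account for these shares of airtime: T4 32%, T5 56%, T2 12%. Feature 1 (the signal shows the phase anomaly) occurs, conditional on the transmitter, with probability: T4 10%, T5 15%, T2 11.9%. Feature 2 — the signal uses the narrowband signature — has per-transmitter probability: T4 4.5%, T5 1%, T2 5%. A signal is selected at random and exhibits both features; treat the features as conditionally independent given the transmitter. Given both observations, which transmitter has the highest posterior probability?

Compute prior × likelihood for every hypothesis:
  T4: 0.32 × 0.1 × 0.045 = 0.00144
  T5: 0.56 × 0.15 × 0.01 = 0.00084
  T2: 0.12 × 0.119 × 0.05 = 0.000714
Total = 0.002994.
Largest term belongs to T4, so T4 is most probable.

T4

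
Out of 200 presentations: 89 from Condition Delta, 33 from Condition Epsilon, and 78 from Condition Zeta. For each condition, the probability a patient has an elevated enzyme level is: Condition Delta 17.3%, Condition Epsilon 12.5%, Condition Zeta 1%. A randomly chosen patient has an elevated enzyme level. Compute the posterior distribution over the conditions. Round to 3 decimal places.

Unnormalized posteriors (prior × likelihood):
  Condition Delta: 0.445 × 0.173 = 0.076985
  Condition Epsilon: 0.165 × 0.125 = 0.020625
  Condition Zeta: 0.39 × 0.01 = 0.0039
Normalizing constant = 0.10151.
P(Condition Delta | elevated) = 0.076985/0.10151 ≈ 0.758
P(Condition Epsilon | elevated) = 0.020625/0.10151 ≈ 0.203
P(Condition Zeta | elevated) = 0.0039/0.10151 ≈ 0.038

Condition Delta 0.758, Condition Epsilon 0.203, Condition Zeta 0.038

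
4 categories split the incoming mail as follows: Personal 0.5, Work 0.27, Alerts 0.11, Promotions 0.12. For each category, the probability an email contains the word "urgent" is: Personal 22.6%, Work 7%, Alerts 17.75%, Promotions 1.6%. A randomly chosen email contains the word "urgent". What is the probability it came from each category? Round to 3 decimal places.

Personal 0.737, Work 0.123, Alerts 0.127, Promotions 0.013

By Bayes' rule, posterior ∝ prior × likelihood:
  Personal: 0.5 × 0.226 = 0.113
  Work: 0.27 × 0.07 = 0.0189
  Alerts: 0.11 × 0.1775 = 0.019525
  Promotions: 0.12 × 0.016 = 0.00192
Total = 0.153345.
P(Personal | urgent-flag) = 0.113/0.153345 ≈ 0.737
P(Work | urgent-flag) = 0.0189/0.153345 ≈ 0.123
P(Alerts | urgent-flag) = 0.019525/0.153345 ≈ 0.127
P(Promotions | urgent-flag) = 0.00192/0.153345 ≈ 0.013
(Check: 0.737+0.123+0.127+0.013 = 1.000.)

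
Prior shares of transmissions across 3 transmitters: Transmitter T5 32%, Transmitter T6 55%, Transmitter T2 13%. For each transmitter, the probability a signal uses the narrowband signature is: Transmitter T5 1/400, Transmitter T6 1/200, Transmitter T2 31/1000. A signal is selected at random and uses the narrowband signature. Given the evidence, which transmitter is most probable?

Transmitter T2

Unnormalized posteriors (prior × likelihood):
  Transmitter T5: 0.32 × 0.0025 = 0.0008
  Transmitter T6: 0.55 × 0.005 = 0.00275
  Transmitter T2: 0.13 × 0.031 = 0.00403
Total = 0.00758.
Largest term belongs to Transmitter T2, so Transmitter T2 is most probable.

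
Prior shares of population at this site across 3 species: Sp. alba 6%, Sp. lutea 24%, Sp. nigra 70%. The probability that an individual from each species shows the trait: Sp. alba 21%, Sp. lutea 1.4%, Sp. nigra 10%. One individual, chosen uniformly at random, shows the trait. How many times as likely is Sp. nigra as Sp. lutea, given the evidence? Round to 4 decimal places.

Compute prior × likelihood for every hypothesis:
  Sp. alba: 0.06 × 0.21 = 0.0126
  Sp. lutea: 0.24 × 0.014 = 0.00336
  Sp. nigra: 0.7 × 0.1 = 0.07
Sum = 0.08596.
The ratio is 0.07 / 0.00336 (the normalizer cancels) = 20.8333.

20.8333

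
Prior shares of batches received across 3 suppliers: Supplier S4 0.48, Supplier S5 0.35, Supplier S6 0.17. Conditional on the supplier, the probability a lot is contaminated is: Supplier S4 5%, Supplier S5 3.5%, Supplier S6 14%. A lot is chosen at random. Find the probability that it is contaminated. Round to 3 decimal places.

0.060

Unnormalized posteriors (prior × likelihood):
  Supplier S4: 0.48 × 0.05 = 0.024
  Supplier S5: 0.35 × 0.035 = 0.01225
  Supplier S6: 0.17 × 0.14 = 0.0238
P(contaminated) = 0.024 + 0.01225 + 0.0238 = 0.06005 → 0.060.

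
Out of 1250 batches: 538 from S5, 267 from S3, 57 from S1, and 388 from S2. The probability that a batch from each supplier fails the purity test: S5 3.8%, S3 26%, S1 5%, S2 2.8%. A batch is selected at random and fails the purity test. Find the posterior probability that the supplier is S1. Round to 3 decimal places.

0.028

Prior × likelihood for each hypothesis:
  S5: 0.4304 × 0.038 = 0.0163552
  S3: 0.2136 × 0.26 = 0.055536
  S1: 0.0456 × 0.05 = 0.00228
  S2: 0.3104 × 0.028 = 0.0086912
Sum = 0.0828624.
P(S1 | evidence) = 0.00228 / 0.0828624 ≈ 0.028.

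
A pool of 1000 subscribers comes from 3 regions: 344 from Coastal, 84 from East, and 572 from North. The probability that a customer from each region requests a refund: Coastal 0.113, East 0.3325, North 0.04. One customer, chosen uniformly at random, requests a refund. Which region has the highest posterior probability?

By Bayes' rule, posterior ∝ prior × likelihood:
  Coastal: 0.344 × 0.113 = 0.038872
  East: 0.084 × 0.3325 = 0.02793
  North: 0.572 × 0.04 = 0.02288
Total = 0.089682.
Largest term belongs to Coastal, so Coastal is most probable.

Coastal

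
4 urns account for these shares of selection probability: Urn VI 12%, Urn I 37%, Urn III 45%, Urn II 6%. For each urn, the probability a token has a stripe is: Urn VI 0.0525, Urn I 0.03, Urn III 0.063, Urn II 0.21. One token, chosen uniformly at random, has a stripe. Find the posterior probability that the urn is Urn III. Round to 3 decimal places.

Prior × likelihood for each hypothesis:
  Urn VI: 0.12 × 0.0525 = 0.0063
  Urn I: 0.37 × 0.03 = 0.0111
  Urn III: 0.45 × 0.063 = 0.02835
  Urn II: 0.06 × 0.21 = 0.0126
Normalizing constant = 0.05835.
P(Urn III | evidence) = 0.02835 / 0.05835 ≈ 0.486.

0.486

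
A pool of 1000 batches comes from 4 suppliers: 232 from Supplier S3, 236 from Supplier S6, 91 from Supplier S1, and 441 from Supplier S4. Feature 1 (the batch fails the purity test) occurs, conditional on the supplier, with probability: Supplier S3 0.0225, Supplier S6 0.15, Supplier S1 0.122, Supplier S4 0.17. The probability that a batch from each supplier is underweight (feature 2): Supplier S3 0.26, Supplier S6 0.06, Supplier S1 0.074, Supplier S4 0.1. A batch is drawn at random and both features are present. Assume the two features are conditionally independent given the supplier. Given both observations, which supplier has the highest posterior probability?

Supplier S4

Compute prior × likelihood for every hypothesis:
  Supplier S3: 0.232 × 0.0225 × 0.26 = 0.0013572
  Supplier S6: 0.236 × 0.15 × 0.06 = 0.002124
  Supplier S1: 0.091 × 0.122 × 0.074 = 0.000821548
  Supplier S4: 0.441 × 0.17 × 0.1 = 0.007497
Sum = 0.011799748.
Largest term belongs to Supplier S4, so Supplier S4 is most probable.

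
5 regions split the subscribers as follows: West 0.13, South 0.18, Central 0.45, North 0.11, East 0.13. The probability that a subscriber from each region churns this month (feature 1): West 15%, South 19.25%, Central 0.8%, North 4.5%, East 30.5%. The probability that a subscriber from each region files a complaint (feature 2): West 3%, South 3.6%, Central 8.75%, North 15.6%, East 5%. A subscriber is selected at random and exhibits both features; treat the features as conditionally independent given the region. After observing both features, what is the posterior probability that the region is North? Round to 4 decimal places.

By Bayes' rule, posterior ∝ prior × likelihood:
  West: 0.13 × 0.15 × 0.03 = 0.000585
  South: 0.18 × 0.1925 × 0.036 = 0.0012474
  Central: 0.45 × 0.008 × 0.0875 = 0.000315
  North: 0.11 × 0.045 × 0.156 = 0.0007722
  East: 0.13 × 0.305 × 0.05 = 0.0019825
Normalizing constant = 0.0049021.
P(North | evidence) = 0.0007722 / 0.0049021 ≈ 0.1575.

0.1575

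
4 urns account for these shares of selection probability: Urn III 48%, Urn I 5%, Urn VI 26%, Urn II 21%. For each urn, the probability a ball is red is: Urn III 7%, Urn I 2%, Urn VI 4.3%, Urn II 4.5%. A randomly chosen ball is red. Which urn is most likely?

Prior × likelihood for each hypothesis:
  Urn III: 0.48 × 0.07 = 0.0336
  Urn I: 0.05 × 0.02 = 0.001
  Urn VI: 0.26 × 0.043 = 0.01118
  Urn II: 0.21 × 0.045 = 0.00945
Sum = 0.05523.
Largest term belongs to Urn III, so Urn III is most probable.

Urn III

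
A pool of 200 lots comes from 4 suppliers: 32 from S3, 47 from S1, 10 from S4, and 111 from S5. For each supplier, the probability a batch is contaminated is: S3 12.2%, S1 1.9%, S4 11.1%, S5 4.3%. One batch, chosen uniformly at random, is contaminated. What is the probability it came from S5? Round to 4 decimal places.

0.4469

Prior × likelihood for each hypothesis:
  S3: 0.16 × 0.122 = 0.01952
  S1: 0.235 × 0.019 = 0.004465
  S4: 0.05 × 0.111 = 0.00555
  S5: 0.555 × 0.043 = 0.023865
Normalizing constant = 0.0534.
P(S5 | evidence) = 0.023865 / 0.0534 ≈ 0.4469.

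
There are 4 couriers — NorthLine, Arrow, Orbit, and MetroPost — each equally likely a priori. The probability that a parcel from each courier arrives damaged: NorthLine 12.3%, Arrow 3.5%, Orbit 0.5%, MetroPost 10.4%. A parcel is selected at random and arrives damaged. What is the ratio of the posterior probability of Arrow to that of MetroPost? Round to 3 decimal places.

0.337

Since the prior is uniform, the posterior is proportional to the likelihood:
  NorthLine: 0.123
  Arrow: 0.035
  Orbit: 0.005
  MetroPost: 0.104
Normalizing constant = 0.267.
The ratio is 0.035 / 0.104 (the normalizer cancels) = 0.337.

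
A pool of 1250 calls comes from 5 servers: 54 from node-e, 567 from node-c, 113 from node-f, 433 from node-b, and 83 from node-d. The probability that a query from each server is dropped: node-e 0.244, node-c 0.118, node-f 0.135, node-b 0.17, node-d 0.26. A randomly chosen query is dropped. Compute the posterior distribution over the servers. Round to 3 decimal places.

Unnormalized posteriors (prior × likelihood):
  node-e: 0.0432 × 0.244 = 0.0105408
  node-c: 0.4536 × 0.118 = 0.0535248
  node-f: 0.0904 × 0.135 = 0.012204
  node-b: 0.3464 × 0.17 = 0.058888
  node-d: 0.0664 × 0.26 = 0.017264
Normalizing constant = 0.1524216.
P(node-e | dropped) = 0.0105408/0.1524216 ≈ 0.069
P(node-c | dropped) = 0.0535248/0.1524216 ≈ 0.351
P(node-f | dropped) = 0.012204/0.1524216 ≈ 0.080
P(node-b | dropped) = 0.058888/0.1524216 ≈ 0.386
P(node-d | dropped) = 0.017264/0.1524216 ≈ 0.113
(Check: 0.069+0.351+0.080+0.386+0.113 = 0.999.)

node-e 0.069, node-c 0.351, node-f 0.080, node-b 0.386, node-d 0.113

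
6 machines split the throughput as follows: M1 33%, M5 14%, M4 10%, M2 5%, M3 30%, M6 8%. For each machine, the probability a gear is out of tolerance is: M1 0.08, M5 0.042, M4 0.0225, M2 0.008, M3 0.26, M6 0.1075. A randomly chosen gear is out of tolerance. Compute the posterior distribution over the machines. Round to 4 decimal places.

Prior × likelihood for each hypothesis:
  M1: 0.33 × 0.08 = 0.0264
  M5: 0.14 × 0.042 = 0.00588
  M4: 0.1 × 0.0225 = 0.00225
  M2: 0.05 × 0.008 = 0.0004
  M3: 0.3 × 0.26 = 0.078
  M6: 0.08 × 0.1075 = 0.0086
Total = 0.12153.
P(M1 | oversize) = 0.0264/0.12153 ≈ 0.2172
P(M5 | oversize) = 0.00588/0.12153 ≈ 0.0484
P(M4 | oversize) = 0.00225/0.12153 ≈ 0.0185
P(M2 | oversize) = 0.0004/0.12153 ≈ 0.0033
P(M3 | oversize) = 0.078/0.12153 ≈ 0.6418
P(M6 | oversize) = 0.0086/0.12153 ≈ 0.0708

M1 0.2172, M5 0.0484, M4 0.0185, M2 0.0033, M3 0.6418, M6 0.0708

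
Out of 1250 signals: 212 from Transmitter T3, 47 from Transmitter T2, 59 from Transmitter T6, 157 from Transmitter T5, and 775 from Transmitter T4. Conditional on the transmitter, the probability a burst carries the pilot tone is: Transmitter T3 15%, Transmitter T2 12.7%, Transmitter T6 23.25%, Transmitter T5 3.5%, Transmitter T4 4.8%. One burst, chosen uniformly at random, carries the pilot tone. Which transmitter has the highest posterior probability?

Transmitter T4

Unnormalized posteriors (prior × likelihood):
  Transmitter T3: 0.1696 × 0.15 = 0.02544
  Transmitter T2: 0.0376 × 0.127 = 0.0047752
  Transmitter T6: 0.0472 × 0.2325 = 0.010974
  Transmitter T5: 0.1256 × 0.035 = 0.004396
  Transmitter T4: 0.62 × 0.048 = 0.02976
Sum = 0.0753452.
Largest term belongs to Transmitter T4, so Transmitter T4 is most probable.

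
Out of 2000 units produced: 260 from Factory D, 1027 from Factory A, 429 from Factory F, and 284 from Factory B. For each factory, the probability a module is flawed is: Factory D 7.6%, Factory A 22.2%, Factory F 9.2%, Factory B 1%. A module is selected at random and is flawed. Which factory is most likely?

Compute prior × likelihood for every hypothesis:
  Factory D: 0.13 × 0.076 = 0.00988
  Factory A: 0.5135 × 0.222 = 0.113997
  Factory F: 0.2145 × 0.092 = 0.019734
  Factory B: 0.142 × 0.01 = 0.00142
Normalizing constant = 0.145031.
Largest term belongs to Factory A, so Factory A is most probable.

Factory A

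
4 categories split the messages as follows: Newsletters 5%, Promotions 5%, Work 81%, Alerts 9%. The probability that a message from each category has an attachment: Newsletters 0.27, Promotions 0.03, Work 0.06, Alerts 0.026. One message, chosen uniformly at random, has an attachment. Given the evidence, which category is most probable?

By Bayes' rule, posterior ∝ prior × likelihood:
  Newsletters: 0.05 × 0.27 = 0.0135
  Promotions: 0.05 × 0.03 = 0.0015
  Work: 0.81 × 0.06 = 0.0486
  Alerts: 0.09 × 0.026 = 0.00234
Total = 0.06594.
Largest term belongs to Work, so Work is most probable.

Work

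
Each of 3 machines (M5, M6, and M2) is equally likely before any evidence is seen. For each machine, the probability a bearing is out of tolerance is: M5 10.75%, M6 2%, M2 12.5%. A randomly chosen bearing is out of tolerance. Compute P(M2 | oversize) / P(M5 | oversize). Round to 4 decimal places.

1.1628

With a uniform prior (1/3 each), posterior ∝ likelihood:
  M5: 0.1075
  M6: 0.02
  M2: 0.125
Sum = 0.2525.
The ratio is 0.125 / 0.1075 (the normalizer cancels) = 1.1628.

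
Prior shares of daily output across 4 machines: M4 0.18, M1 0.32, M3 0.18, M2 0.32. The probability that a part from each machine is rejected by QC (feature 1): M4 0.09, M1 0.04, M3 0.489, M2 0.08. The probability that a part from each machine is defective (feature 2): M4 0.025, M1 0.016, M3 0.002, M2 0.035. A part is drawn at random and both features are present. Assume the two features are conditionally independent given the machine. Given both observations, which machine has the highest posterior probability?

M2

Unnormalized posteriors (prior × likelihood):
  M4: 0.18 × 0.09 × 0.025 = 0.000405
  M1: 0.32 × 0.04 × 0.016 = 0.0002048
  M3: 0.18 × 0.489 × 0.002 = 0.00017604
  M2: 0.32 × 0.08 × 0.035 = 0.000896
Normalizing constant = 0.00168184.
Largest term belongs to M2, so M2 is most probable.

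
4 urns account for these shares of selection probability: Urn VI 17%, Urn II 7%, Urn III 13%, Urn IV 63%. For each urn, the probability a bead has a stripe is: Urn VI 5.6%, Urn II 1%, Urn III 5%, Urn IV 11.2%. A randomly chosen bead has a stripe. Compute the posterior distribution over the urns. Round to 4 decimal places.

Urn VI 0.1091, Urn II 0.0080, Urn III 0.0745, Urn IV 0.8084

Compute prior × likelihood for every hypothesis:
  Urn VI: 0.17 × 0.056 = 0.00952
  Urn II: 0.07 × 0.01 = 0.0007
  Urn III: 0.13 × 0.05 = 0.0065
  Urn IV: 0.63 × 0.112 = 0.07056
Normalizing constant = 0.08728.
P(Urn VI | striped) = 0.00952/0.08728 ≈ 0.1091
P(Urn II | striped) = 0.0007/0.08728 ≈ 0.0080
P(Urn III | striped) = 0.0065/0.08728 ≈ 0.0745
P(Urn IV | striped) = 0.07056/0.08728 ≈ 0.8084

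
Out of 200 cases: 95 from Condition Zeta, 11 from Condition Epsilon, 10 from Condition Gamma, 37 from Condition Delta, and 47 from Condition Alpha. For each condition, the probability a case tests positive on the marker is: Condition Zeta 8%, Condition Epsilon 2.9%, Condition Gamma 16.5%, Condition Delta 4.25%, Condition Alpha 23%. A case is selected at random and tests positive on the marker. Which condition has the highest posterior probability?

By Bayes' rule, posterior ∝ prior × likelihood:
  Condition Zeta: 0.475 × 0.08 = 0.038
  Condition Epsilon: 0.055 × 0.029 = 0.001595
  Condition Gamma: 0.05 × 0.165 = 0.00825
  Condition Delta: 0.185 × 0.0425 = 0.0078625
  Condition Alpha: 0.235 × 0.23 = 0.05405
Sum = 0.1097575.
Largest term belongs to Condition Alpha, so Condition Alpha is most probable.

Condition Alpha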